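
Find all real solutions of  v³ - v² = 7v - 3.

Rearrange: v³ - v² - 7v + 3 = 0.
Possible rational roots are divisors of 3. Testing v = 3 gives 0, so (v - 3) is a factor.
Divide: v³ - v² - 7v + 3 = (v - 3)(v² + 2v - 1).
Apply the quadratic formula to v² + 2v - 1 = 0: v = (-2 ± √8)/2, i.e. v ≈ 0.4142 or v ≈ -2.4142.

v = -2.4142 or v = 0.4142 or v = 3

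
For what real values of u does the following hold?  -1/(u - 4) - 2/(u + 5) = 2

u = -6.0523 or u = 3.5523

Multiply both sides by (u - 4)(u + 5):
-(u + 5) - 2(u - 4) = 2(u - 4)(u + 5).
Expand and collect terms: 2u^2 + 5u - 43 = 0.
By the quadratic formula, u = (-5 +/- sqrt(369)) / 4, so u ~= 3.5523 or u ~= -6.0523.
Neither value makes a denominator zero (u != 4, u != -5), so both are valid.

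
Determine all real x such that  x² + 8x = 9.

Bring every term to one side: x² + 8x - 9 = 0.
Factor: (x - 1)(x + 9) = 0.
So x = 1 or x = -9.

x = -9 or x = 1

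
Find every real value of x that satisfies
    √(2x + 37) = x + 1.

x = 6

Square both sides: 2x + 37 = (x + 1)².
Expand and rearrange: x² - 36 = 0.
Solving gives x = 6 or x = -6.
Check each candidate in the original equation:
  x = 6: √(49) = 7, while x + 1 = 7 — valid.
  x = -6: √(25) = 5, while x + 1 = -5 — extraneous.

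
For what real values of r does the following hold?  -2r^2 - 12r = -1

Rearrange to standard form: -2r^2 - 12r + 1 = 0.
Discriminant: (-12)^2 - 4*(-2)*1 = 152.
Quadratic formula: r = (12 +/- sqrt(152)) / (-4).
So r = -sqrt(38)/2 - 3 ~= -6.0822 or r = -3 + sqrt(38)/2 ~= 0.0822.

r = -6.0822 or r = 0.0822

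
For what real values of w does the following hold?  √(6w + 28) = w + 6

Square both sides: 6w + 28 = (w + 6)².
Expand and rearrange: w² + 6w + 8 = 0.
Solving gives w = -2 or w = -4.
Check each candidate in the original equation:
  w = -2: √(16) = 4, while w + 6 = 4 — valid.
  w = -4: √(4) = 2, while w + 6 = 2 — valid.

w = -4 or w = -2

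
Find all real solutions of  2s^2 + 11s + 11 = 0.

s = -4.1861 or s = -1.3139

Discriminant: (11)^2 - 4*2*11 = 33.
Quadratic formula: s = (-11 +/- sqrt(33)) / 4.
So s = -11/4 + sqrt(33)/4 ~= -1.3139 or s = -11/4 - sqrt(33)/4 ~= -4.1861.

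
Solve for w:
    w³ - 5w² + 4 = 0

w = -0.8284 or w = 1 or w = 4.8284

Possible rational roots are divisors of 4. Testing w = 1 gives 0, so (w - 1) is a factor.
Divide: w³ - 5w² + 4 = (w - 1)(w² - 4w - 4).
Apply the quadratic formula to w² - 4w - 4 = 0: w = (4 ± √32)/2, i.e. w ≈ 4.8284 or w ≈ -0.8284.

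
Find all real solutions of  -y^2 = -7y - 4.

Rearrange to standard form: -y^2 + 7y + 4 = 0.
Discriminant: (7)^2 - 4*(-1)*4 = 65.
Quadratic formula: y = (-7 +/- sqrt(65)) / (-2).
So y = 7/2 - sqrt(65)/2 ~= -0.5311 or y = 7/2 + sqrt(65)/2 ~= 7.5311.

y = -0.5311 or y = 7.5311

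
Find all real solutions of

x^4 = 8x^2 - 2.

Let u = x^2. The equation becomes u^2 - 8u + 2 = 0.
By the quadratic formula, u = sqrt(14) + 4 or u = 4 - sqrt(14).
x^2 = sqrt(14) + 4 gives x = +/-sqrt(sqrt(14) + 4) ~= +/-2.7824.
x^2 = 4 - sqrt(14) gives x = +/-sqrt(4 - sqrt(14)) ~= +/-0.5083.

x = -2.7824 or x = -0.5083 or x = 0.5083 or x = 2.7824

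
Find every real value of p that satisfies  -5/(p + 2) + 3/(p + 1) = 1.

p = -4.7913 or p = -0.2087

Multiply both sides by (p + 2)(p + 1):
-5(p + 1) + 3(p + 2) = (p + 2)(p + 1).
Expand and collect terms: p² + 5p + 1 = 0.
By the quadratic formula, p = (-5 ± √21) / 2, so p ≈ -0.2087 or p ≈ -4.7913.
Neither value makes a denominator zero (p ≠ -2, p ≠ -1), so both are valid.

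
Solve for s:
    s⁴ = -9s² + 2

s = -0.4658 or s = 0.4658

Let u = s². The equation becomes u² + 9u - 2 = 0.
By the quadratic formula, u = -9/2 + √(89)/2 or u = -√(89)/2 - 9/2.
s² = -9/2 + √(89)/2 gives s = ±√(-9/2 + √(89)/2) ≈ ±0.4658.
s² = -√(89)/2 - 9/2 < 0 has no real solution.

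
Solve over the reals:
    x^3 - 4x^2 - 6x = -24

Rearrange: x^3 - 4x^2 - 6x + 24 = 0.
Possible rational roots are divisors of 24. Testing x = 4 gives 0, so (x - 4) is a factor.
Divide: x^3 - 4x^2 - 6x + 24 = (x - 4)(x^2 - 6).
Apply the quadratic formula to x^2 - 6 = 0: x = (0 +/- sqrt(24))/2, i.e. x ~= 2.4495 or x ~= -2.4495.

x = -2.4495 or x = 2.4495 or x = 4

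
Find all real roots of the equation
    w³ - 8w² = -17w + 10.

w = 1 or w = 2 or w = 5

Rearrange: w³ - 8w² + 17w - 10 = 0.
Possible rational roots are divisors of -10. Testing w = 1 gives 0, so (w - 1) is a factor.
Divide: w³ - 8w² + 17w - 10 = (w - 1)(w² - 7w + 10).
Factor the quadratic: w = 5 or w = 2.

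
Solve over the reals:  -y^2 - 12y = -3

Rearrange to standard form: -y^2 - 12y + 3 = 0.
Discriminant: (-12)^2 - 4*(-1)*3 = 156.
Quadratic formula: y = (12 +/- sqrt(156)) / (-2).
So y = -sqrt(39) - 6 ~= -12.245 or y = -6 + sqrt(39) ~= 0.245.

y = -12.245 or y = 0.245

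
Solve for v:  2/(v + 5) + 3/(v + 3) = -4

v = -5.693 or v = -3.557

Multiply both sides by (v + 5)(v + 3):
2(v + 3) + 3(v + 5) = -4(v + 5)(v + 3).
Expand and collect terms: -4v^2 - 37v - 81 = 0.
By the quadratic formula, v = (37 +/- sqrt(73)) / -8, so v ~= -5.693 or v ~= -3.557.
Neither value makes a denominator zero (v != -5, v != -3), so both are valid.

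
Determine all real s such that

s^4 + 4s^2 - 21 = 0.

Let u = s^2. The equation becomes u^2 + 4u - 21 = 0.
Factor: (u - 3)(u + 7) = 0, so u = 3 or u = -7.
s^2 = 3 gives s = +/-sqrt(3) ~= +/-1.7321.
s^2 = -7 < 0 has no real solution.

s = -1.7321 or s = 1.7321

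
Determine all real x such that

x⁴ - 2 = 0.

Let u = x². The equation becomes u² - 2 = 0.
By the quadratic formula, u = √(2) or u = -√(2).
x² = √(2) gives x = ±2^(1/4) ≈ ±1.1892.
x² = -√(2) < 0 has no real solution.

x = -1.1892 or x = 1.1892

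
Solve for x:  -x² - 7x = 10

x = -5 or x = -2

Bring every term to one side: -x² - 7x - 10 = 0.
Factor: -1(x + 2)(x + 5) = 0.
So x = -2 or x = -5.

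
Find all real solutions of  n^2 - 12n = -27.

Bring every term to one side: n^2 - 12n + 27 = 0.
Factor: (n - 9)(n - 3) = 0.
So n = 9 or n = 3.

n = 3 or n = 9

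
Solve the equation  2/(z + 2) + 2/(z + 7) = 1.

Multiply both sides by (z + 2)(z + 7):
2(z + 7) + 2(z + 2) = (z + 2)(z + 7).
Expand and collect terms: z² + 5z - 4 = 0.
By the quadratic formula, z = (-5 ± √41) / 2, so z ≈ 0.7016 or z ≈ -5.7016.
Neither value makes a denominator zero (z ≠ -2, z ≠ -7), so both are valid.

z = -5.7016 or z = 0.7016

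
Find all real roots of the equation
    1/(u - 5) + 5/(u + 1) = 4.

Multiply both sides by (u - 5)(u + 1):
(u + 1) + 5(u - 5) = 4(u - 5)(u + 1).
Expand and collect terms: 4u^2 - 22u + 4 = 0.
By the quadratic formula, u = (22 +/- sqrt(420)) / 8, so u ~= 5.3117 or u ~= 0.1883.
Neither value makes a denominator zero (u != 5, u != -1), so both are valid.

u = 0.1883 or u = 5.3117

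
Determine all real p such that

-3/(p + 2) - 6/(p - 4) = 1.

p = -8 or p = 1

Multiply both sides by (p + 2)(p - 4):
-3(p - 4) - 6(p + 2) = (p + 2)(p - 4).
Expand and collect terms: p^2 + 7p - 8 = 0.
Factor or apply the quadratic formula: p = 1 or p = -8.
Neither value makes a denominator zero (p != -2, p != 4), so both are valid.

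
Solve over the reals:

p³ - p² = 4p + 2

p = -1 or p = -0.7321 or p = 2.7321

Rearrange: p³ - p² - 4p - 2 = 0.
Possible rational roots are divisors of -2. Testing p = -1 gives 0, so (p + 1) is a factor.
Divide: p³ - p² - 4p - 2 = (p + 1)(p² - 2p - 2).
Apply the quadratic formula to p² - 2p - 2 = 0: p = (2 ± √12)/2, i.e. p ≈ 2.7321 or p ≈ -0.7321.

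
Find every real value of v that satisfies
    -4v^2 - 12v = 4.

v = -2.618 or v = -0.382

Rearrange to standard form: -4v^2 - 12v - 4 = 0.
Discriminant: (-12)^2 - 4*(-4)*(-4) = 80.
Quadratic formula: v = (12 +/- sqrt(80)) / (-8).
So v = -3/2 - sqrt(5)/2 ~= -2.618 or v = -3/2 + sqrt(5)/2 ~= -0.382.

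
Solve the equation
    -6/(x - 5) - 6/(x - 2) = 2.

Multiply both sides by (x - 5)(x - 2):
-6(x - 2) - 6(x - 5) = 2(x - 5)(x - 2).
Expand and collect terms: 2x^2 - 2x - 22 = 0.
By the quadratic formula, x = (2 +/- sqrt(180)) / 4, so x ~= 3.8541 or x ~= -2.8541.
Neither value makes a denominator zero (x != 5, x != 2), so both are valid.

x = -2.8541 or x = 3.8541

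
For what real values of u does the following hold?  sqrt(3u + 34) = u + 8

Square both sides: 3u + 34 = (u + 8)^2.
Expand and rearrange: u^2 + 13u + 30 = 0.
Solving gives u = -3 or u = -10.
Check each candidate in the original equation:
  u = -3: sqrt(25) = 5, while u + 8 = 5 — valid.
  u = -10: sqrt(4) = 2, while u + 8 = -2 — extraneous.

u = -3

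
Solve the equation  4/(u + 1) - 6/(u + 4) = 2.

Multiply both sides by (u + 1)(u + 4):
4(u + 4) - 6(u + 1) = 2(u + 1)(u + 4).
Expand and collect terms: 2u^2 + 12u - 2 = 0.
By the quadratic formula, u = (-12 +/- sqrt(160)) / 4, so u ~= 0.1623 or u ~= -6.1623.
Neither value makes a denominator zero (u != -1, u != -4), so both are valid.

u = -6.1623 or u = 0.1623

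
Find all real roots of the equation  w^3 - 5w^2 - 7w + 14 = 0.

w = -2 or w = 1.2087 or w = 5.7913

Possible rational roots are divisors of 14. Testing w = -2 gives 0, so (w + 2) is a factor.
Divide: w^3 - 5w^2 - 7w + 14 = (w + 2)(w^2 - 7w + 7).
Apply the quadratic formula to w^2 - 7w + 7 = 0: w = (7 +/- sqrt(21))/2, i.e. w ~= 5.7913 or w ~= 1.2087.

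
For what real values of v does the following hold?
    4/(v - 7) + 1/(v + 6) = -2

Multiply both sides by (v - 7)(v + 6):
4(v + 6) + (v - 7) = -2(v - 7)(v + 6).
Expand and collect terms: -2v^2 - 3v + 67 = 0.
By the quadratic formula, v = (3 +/- sqrt(545)) / -4, so v ~= -6.5863 or v ~= 5.0863.
Neither value makes a denominator zero (v != 7, v != -6), so both are valid.

v = -6.5863 or v = 5.0863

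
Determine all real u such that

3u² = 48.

Bring every term to one side: 3u² - 48 = 0.
Factor: 3(u + 4)(u - 4) = 0.
So u = -4 or u = 4.

u = -4 or u = 4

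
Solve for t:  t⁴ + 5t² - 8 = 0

t = -1.1291 or t = 1.1291

Let u = t². The equation becomes u² + 5u - 8 = 0.
By the quadratic formula, u = -5/2 + √(57)/2 or u = -√(57)/2 - 5/2.
t² = -5/2 + √(57)/2 gives t = ±√(-5/2 + √(57)/2) ≈ ±1.1291.
t² = -√(57)/2 - 5/2 < 0 has no real solution.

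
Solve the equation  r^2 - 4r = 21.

Bring every term to one side: r^2 - 4r - 21 = 0.
Factor: (r + 3)(r - 7) = 0.
So r = -3 or r = 7.

r = -3 or r = 7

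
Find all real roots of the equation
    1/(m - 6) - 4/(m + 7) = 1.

Multiply both sides by (m - 6)(m + 7):
(m + 7) - 4(m - 6) = (m - 6)(m + 7).
Expand and collect terms: m² + 4m - 73 = 0.
By the quadratic formula, m = (-4 ± √308) / 2, so m ≈ 6.775 or m ≈ -10.775.
Neither value makes a denominator zero (m ≠ 6, m ≠ -7), so both are valid.

m = -10.775 or m = 6.775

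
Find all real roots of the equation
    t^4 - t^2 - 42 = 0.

Let u = t^2. The equation becomes u^2 - u - 42 = 0.
Factor: (u + 6)(u - 7) = 0, so u = -6 or u = 7.
t^2 = -6 < 0 has no real solution.
t^2 = 7 gives t = +/-sqrt(7) ~= +/-2.6458.

t = -2.6458 or t = 2.6458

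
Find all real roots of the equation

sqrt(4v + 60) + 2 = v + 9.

Isolate the radical: sqrt(4v + 60) = v + 7.
Square both sides: 4v + 60 = (v + 7)^2.
Expand and rearrange: v^2 + 10v - 11 = 0.
Solving gives v = 1 or v = -11.
Check each candidate in the original equation:
  v = 1: sqrt(64) = 8, while v + 7 = 8 — valid.
  v = -11: sqrt(16) = 4, while v + 7 = -4 — extraneous.

v = 1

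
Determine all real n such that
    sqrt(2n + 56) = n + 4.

n = 4

Square both sides: 2n + 56 = (n + 4)^2.
Expand and rearrange: n^2 + 6n - 40 = 0.
Solving gives n = 4 or n = -10.
Check each candidate in the original equation:
  n = 4: sqrt(64) = 8, while n + 4 = 8 — valid.
  n = -10: sqrt(36) = 6, while n + 4 = -6 — extraneous.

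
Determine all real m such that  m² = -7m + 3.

Rearrange to standard form: m² + 7m - 3 = 0.
Discriminant: (7)² − 4·1·(-3) = 61.
Quadratic formula: m = (-7 ± √61) / 2.
So m = -7/2 + √(61)/2 ≈ 0.4051 or m = -√(61)/2 - 7/2 ≈ -7.4051.

m = -7.4051 or m = 0.4051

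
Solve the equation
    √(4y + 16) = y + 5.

y = -3

Square both sides: 4y + 16 = (y + 5)².
Expand and rearrange: y² + 6y + 9 = 0.
This gives the repeated root y = -3.
Check in the original equation:
  y = -3: √(4) = 2, while y + 5 = 2 — valid.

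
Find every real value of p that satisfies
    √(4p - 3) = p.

p = 1 or p = 3

Square both sides: 4p - 3 = (p)².
Expand and rearrange: p² - 4p + 3 = 0.
Solving gives p = 3 or p = 1.
Check each candidate in the original equation:
  p = 3: √(9) = 3, while p = 3 — valid.
  p = 1: √(1) = 1, while p = 1 — valid.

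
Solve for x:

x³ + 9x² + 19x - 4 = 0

x = -5.1926 or x = -4 or x = 0.1926

Possible rational roots are divisors of -4. Testing x = -4 gives 0, so (x + 4) is a factor.
Divide: x³ + 9x² + 19x - 4 = (x + 4)(x² + 5x - 1).
Apply the quadratic formula to x² + 5x - 1 = 0: x = (-5 ± √29)/2, i.e. x ≈ 0.1926 or x ≈ -5.1926.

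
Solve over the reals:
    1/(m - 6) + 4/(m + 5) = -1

Multiply both sides by (m - 6)(m + 5):
(m + 5) + 4(m - 6) = -(m - 6)(m + 5).
Expand and collect terms: -m^2 - 4m + 49 = 0.
By the quadratic formula, m = (4 +/- sqrt(212)) / -2, so m ~= -9.2801 or m ~= 5.2801.
Neither value makes a denominator zero (m != 6, m != -5), so both are valid.

m = -9.2801 or m = 5.2801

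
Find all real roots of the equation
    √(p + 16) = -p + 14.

p = 9

Square both sides: p + 16 = (-p + 14)².
Expand and rearrange: p² - 29p + 180 = 0.
Solving gives p = 20 or p = 9.
Check each candidate in the original equation:
  p = 20: √(36) = 6, while -p + 14 = -6 — extraneous.
  p = 9: √(25) = 5, while -p + 14 = 5 — valid.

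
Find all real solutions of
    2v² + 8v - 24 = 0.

v = -6 or v = 2

Factor: 2(v - 2)(v + 6) = 0.
So v = 2 or v = -6.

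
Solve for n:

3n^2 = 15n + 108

n = -4 or n = 9

Bring every term to one side: 3n^2 - 15n - 108 = 0.
Factor: 3(n + 4)(n - 9) = 0.
So n = -4 or n = 9.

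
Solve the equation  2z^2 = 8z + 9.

z = -0.9155 or z = 4.9155

Rearrange to standard form: 2z^2 - 8z - 9 = 0.
Discriminant: (-8)^2 - 4*2*(-9) = 136.
Quadratic formula: z = (8 +/- sqrt(136)) / 4.
So z = 2 + sqrt(34)/2 ~= 4.9155 or z = 2 - sqrt(34)/2 ~= -0.9155.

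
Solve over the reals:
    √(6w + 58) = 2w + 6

w = 1

Square both sides: 6w + 58 = (2w + 6)².
Expand and rearrange: 4w² + 18w - 22 = 0.
Solving gives w = 1 or w = -5.5.
Check each candidate in the original equation:
  w = 1: √(64) = 8, while 2w + 6 = 8 — valid.
  w = -5.5: √(25) = 5, while 2w + 6 = -5 — extraneous.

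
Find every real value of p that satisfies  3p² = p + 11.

p = -1.7554 or p = 2.0888

Rearrange to standard form: 3p² - p - 11 = 0.
Discriminant: (-1)² − 4·3·(-11) = 133.
Quadratic formula: p = (1 ± √133) / 6.
So p = 1/6 + √(133)/6 ≈ 2.0888 or p = 1/6 - √(133)/6 ≈ -1.7554.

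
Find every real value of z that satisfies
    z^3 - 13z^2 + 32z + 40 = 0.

z = -0.899 or z = 5 or z = 8.899

Possible rational roots are divisors of 40. Testing z = 5 gives 0, so (z - 5) is a factor.
Divide: z^3 - 13z^2 + 32z + 40 = (z - 5)(z^2 - 8z - 8).
Apply the quadratic formula to z^2 - 8z - 8 = 0: z = (8 +/- sqrt(96))/2, i.e. z ~= 8.899 or z ~= -0.899.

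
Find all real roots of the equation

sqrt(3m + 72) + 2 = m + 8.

m = 3

Isolate the radical: sqrt(3m + 72) = m + 6.
Square both sides: 3m + 72 = (m + 6)^2.
Expand and rearrange: m^2 + 9m - 36 = 0.
Solving gives m = 3 or m = -12.
Check each candidate in the original equation:
  m = 3: sqrt(81) = 9, while m + 6 = 9 — valid.
  m = -12: sqrt(36) = 6, while m + 6 = -6 — extraneous.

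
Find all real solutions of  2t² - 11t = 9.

Rearrange to standard form: 2t² - 11t - 9 = 0.
Discriminant: (-11)² − 4·2·(-9) = 193.
Quadratic formula: t = (11 ± √193) / 4.
So t = 11/4 + √(193)/4 ≈ 6.2231 or t = 11/4 - √(193)/4 ≈ -0.7231.

t = -0.7231 or t = 6.2231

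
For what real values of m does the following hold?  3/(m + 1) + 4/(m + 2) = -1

m = -8.6056 or m = -1.3944

Multiply both sides by (m + 1)(m + 2):
3(m + 2) + 4(m + 1) = -(m + 1)(m + 2).
Expand and collect terms: -m² - 10m - 12 = 0.
By the quadratic formula, m = (10 ± √52) / -2, so m ≈ -8.6056 or m ≈ -1.3944.
Neither value makes a denominator zero (m ≠ -1, m ≠ -2), so both are valid.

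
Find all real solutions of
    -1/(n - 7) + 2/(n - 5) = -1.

Multiply both sides by (n - 7)(n - 5):
-(n - 5) + 2(n - 7) = -(n - 7)(n - 5).
Expand and collect terms: -n^2 + 11n - 26 = 0.
By the quadratic formula, n = (-11 +/- sqrt(17)) / -2, so n ~= 3.4384 or n ~= 7.5616.
Neither value makes a denominator zero (n != 7, n != 5), so both are valid.

n = 3.4384 or n = 7.5616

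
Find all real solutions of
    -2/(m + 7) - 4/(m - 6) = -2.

Multiply both sides by (m + 7)(m - 6):
-2(m - 6) - 4(m + 7) = -2(m + 7)(m - 6).
Expand and collect terms: -2m^2 + 4m + 100 = 0.
By the quadratic formula, m = (-4 +/- sqrt(816)) / -4, so m ~= -6.1414 or m ~= 8.1414.
Neither value makes a denominator zero (m != -7, m != 6), so both are valid.

m = -6.1414 or m = 8.1414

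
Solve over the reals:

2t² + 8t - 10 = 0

t = -5 or t = 1

Factor: 2(t + 5)(t - 1) = 0.
So t = -5 or t = 1.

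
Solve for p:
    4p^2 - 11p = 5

Rearrange to standard form: 4p^2 - 11p - 5 = 0.
Discriminant: (-11)^2 - 4*4*(-5) = 201.
Quadratic formula: p = (11 +/- sqrt(201)) / 8.
So p = 11/8 + sqrt(201)/8 ~= 3.1472 or p = 11/8 - sqrt(201)/8 ~= -0.3972.

p = -0.3972 or p = 3.1472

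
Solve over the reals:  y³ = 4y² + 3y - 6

Rearrange: y³ - 4y² - 3y + 6 = 0.
Possible rational roots are divisors of 6. Testing y = 1 gives 0, so (y - 1) is a factor.
Divide: y³ - 4y² - 3y + 6 = (y - 1)(y² - 3y - 6).
Apply the quadratic formula to y² - 3y - 6 = 0: y = (3 ± √33)/2, i.e. y ≈ 4.3723 or y ≈ -1.3723.

y = -1.3723 or y = 1 or y = 4.3723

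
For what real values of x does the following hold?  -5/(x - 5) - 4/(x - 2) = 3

Multiply both sides by (x - 5)(x - 2):
-5(x - 2) - 4(x - 5) = 3(x - 5)(x - 2).
Expand and collect terms: 3x² - 12x = 0.
Factor or apply the quadratic formula: x = 4 or x = 0.
Neither value makes a denominator zero (x ≠ 5, x ≠ 2), so both are valid.

x = 0 or x = 4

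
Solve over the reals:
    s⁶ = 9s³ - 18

Let u = s³. The equation becomes u² - 9u + 18 = 0.
Factor: (u - 3)(u - 6) = 0, so u = 3 or u = 6.
s³ = 3 gives s = ∛(3) ≈ 1.4422.
s³ = 6 gives s = ∛(6) ≈ 1.8171.

s = 1.4422 or s = 1.8171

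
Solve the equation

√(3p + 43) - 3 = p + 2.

Isolate the radical: √(3p + 43) = p + 5.
Square both sides: 3p + 43 = (p + 5)².
Expand and rearrange: p² + 7p - 18 = 0.
Solving gives p = 2 or p = -9.
Check each candidate in the original equation:
  p = 2: √(49) = 7, while p + 5 = 7 — valid.
  p = -9: √(16) = 4, while p + 5 = -4 — extraneous.

p = 2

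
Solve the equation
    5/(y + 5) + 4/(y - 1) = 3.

y = -3.7016 or y = 2.7016

Multiply both sides by (y + 5)(y - 1):
5(y - 1) + 4(y + 5) = 3(y + 5)(y - 1).
Expand and collect terms: 3y² + 3y - 30 = 0.
By the quadratic formula, y = (-3 ± √369) / 6, so y ≈ 2.7016 or y ≈ -3.7016.
Neither value makes a denominator zero (y ≠ -5, y ≠ 1), so both are valid.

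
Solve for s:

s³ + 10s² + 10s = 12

Rearrange: s³ + 10s² + 10s - 12 = 0.
Possible rational roots are divisors of -12. Testing s = -2 gives 0, so (s + 2) is a factor.
Divide: s³ + 10s² + 10s - 12 = (s + 2)(s² + 8s - 6).
Apply the quadratic formula to s² + 8s - 6 = 0: s = (-8 ± √88)/2, i.e. s ≈ 0.6904 or s ≈ -8.6904.

s = -8.6904 or s = -2 or s = 0.6904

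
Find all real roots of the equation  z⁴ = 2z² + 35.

Let u = z². The equation becomes u² - 2u - 35 = 0.
Factor: (u - 7)(u + 5) = 0, so u = 7 or u = -5.
z² = 7 gives z = ±√(7) ≈ ±2.6458.
z² = -5 < 0 has no real solution.

z = -2.6458 or z = 2.6458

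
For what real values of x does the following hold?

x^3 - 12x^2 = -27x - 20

Rearrange: x^3 - 12x^2 + 27x + 20 = 0.
Possible rational roots are divisors of 20. Testing x = 4 gives 0, so (x - 4) is a factor.
Divide: x^3 - 12x^2 + 27x + 20 = (x - 4)(x^2 - 8x - 5).
Apply the quadratic formula to x^2 - 8x - 5 = 0: x = (8 +/- sqrt(84))/2, i.e. x ~= 8.5826 or x ~= -0.5826.

x = -0.5826 or x = 4 or x = 8.5826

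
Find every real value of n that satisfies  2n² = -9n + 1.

n = -4.6085 or n = 0.1085

Rearrange to standard form: 2n² + 9n - 1 = 0.
Discriminant: (9)² − 4·2·(-1) = 89.
Quadratic formula: n = (-9 ± √89) / 4.
So n = -9/4 + √(89)/4 ≈ 0.1085 or n = -√(89)/4 - 9/4 ≈ -4.6085.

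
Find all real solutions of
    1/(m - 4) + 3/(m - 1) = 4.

Multiply both sides by (m - 4)(m - 1):
(m - 1) + 3(m - 4) = 4(m - 4)(m - 1).
Expand and collect terms: 4m² - 24m + 29 = 0.
By the quadratic formula, m = (24 ± √112) / 8, so m ≈ 4.3229 or m ≈ 1.6771.
Neither value makes a denominator zero (m ≠ 4, m ≠ 1), so both are valid.

m = 1.6771 or m = 4.3229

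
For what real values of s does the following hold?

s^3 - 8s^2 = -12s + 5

Rearrange: s^3 - 8s^2 + 12s - 5 = 0.
Possible rational roots are divisors of -5. Testing s = 1 gives 0, so (s - 1) is a factor.
Divide: s^3 - 8s^2 + 12s - 5 = (s - 1)(s^2 - 7s + 5).
Apply the quadratic formula to s^2 - 7s + 5 = 0: s = (7 +/- sqrt(29))/2, i.e. s ~= 6.1926 or s ~= 0.8074.

s = 0.8074 or s = 1 or s = 6.1926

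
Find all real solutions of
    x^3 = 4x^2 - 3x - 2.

Rearrange: x^3 - 4x^2 + 3x + 2 = 0.
Possible rational roots are divisors of 2. Testing x = 2 gives 0, so (x - 2) is a factor.
Divide: x^3 - 4x^2 + 3x + 2 = (x - 2)(x^2 - 2x - 1).
Apply the quadratic formula to x^2 - 2x - 1 = 0: x = (2 +/- sqrt(8))/2, i.e. x ~= 2.4142 or x ~= -0.4142.

x = -0.4142 or x = 2 or x = 2.4142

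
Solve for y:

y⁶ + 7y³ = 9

y = -2.0091 or y = 1.0353

Let u = y³. The equation becomes u² + 7u - 9 = 0.
By the quadratic formula, u = -7/2 + √(85)/2 or u = -√(85)/2 - 7/2.
y³ = -7/2 + √(85)/2 gives y = ∛(-7/2 + √(85)/2) ≈ 1.0353.
y³ = -√(85)/2 - 7/2 gives y = -∛(7/2 + √(85)/2) ≈ -2.0091.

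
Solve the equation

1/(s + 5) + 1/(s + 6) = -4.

Multiply both sides by (s + 5)(s + 6):
(s + 6) + (s + 5) = -4(s + 5)(s + 6).
Expand and collect terms: -4s² - 46s - 131 = 0.
By the quadratic formula, s = (46 ± √20) / -8, so s ≈ -6.309 or s ≈ -5.191.
Neither value makes a denominator zero (s ≠ -5, s ≠ -6), so both are valid.

s = -6.309 or s = -5.191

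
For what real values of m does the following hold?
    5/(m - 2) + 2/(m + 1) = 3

Multiply both sides by (m - 2)(m + 1):
5(m + 1) + 2(m - 2) = 3(m - 2)(m + 1).
Expand and collect terms: 3m² - 10m - 7 = 0.
By the quadratic formula, m = (10 ± √184) / 6, so m ≈ 3.9274 or m ≈ -0.5941.
Neither value makes a denominator zero (m ≠ 2, m ≠ -1), so both are valid.

m = -0.5941 or m = 3.9274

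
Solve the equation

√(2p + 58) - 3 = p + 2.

Isolate the radical: √(2p + 58) = p + 5.
Square both sides: 2p + 58 = (p + 5)².
Expand and rearrange: p² + 8p - 33 = 0.
Solving gives p = 3 or p = -11.
Check each candidate in the original equation:
  p = 3: √(64) = 8, while p + 5 = 8 — valid.
  p = -11: √(36) = 6, while p + 5 = -6 — extraneous.

p = 3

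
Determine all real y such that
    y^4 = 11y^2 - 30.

y = -2.4495 or y = -2.2361 or y = 2.2361 or y = 2.4495

Let u = y^2. The equation becomes u^2 - 11u + 30 = 0.
Factor: (u - 6)(u - 5) = 0, so u = 6 or u = 5.
y^2 = 6 gives y = +/-sqrt(6) ~= +/-2.4495.
y^2 = 5 gives y = +/-sqrt(5) ~= +/-2.2361.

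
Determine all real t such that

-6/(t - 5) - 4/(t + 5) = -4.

t = -4.141 or t = 6.641

Multiply both sides by (t - 5)(t + 5):
-6(t + 5) - 4(t - 5) = -4(t - 5)(t + 5).
Expand and collect terms: -4t² + 10t + 110 = 0.
By the quadratic formula, t = (-10 ± √1860) / -8, so t ≈ -4.141 or t ≈ 6.641.
Neither value makes a denominator zero (t ≠ 5, t ≠ -5), so both are valid.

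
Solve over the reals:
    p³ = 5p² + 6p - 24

Rearrange: p³ - 5p² - 6p + 24 = 0.
Possible rational roots are divisors of 24. Testing p = 2 gives 0, so (p - 2) is a factor.
Divide: p³ - 5p² - 6p + 24 = (p - 2)(p² - 3p - 12).
Apply the quadratic formula to p² - 3p - 12 = 0: p = (3 ± √57)/2, i.e. p ≈ 5.2749 or p ≈ -2.2749.

p = -2.2749 or p = 2 or p = 5.2749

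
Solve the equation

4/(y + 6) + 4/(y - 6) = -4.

Multiply both sides by (y + 6)(y - 6):
4(y - 6) + 4(y + 6) = -4(y + 6)(y - 6).
Expand and collect terms: -4y² - 8y + 144 = 0.
By the quadratic formula, y = (8 ± √2368) / -8, so y ≈ -7.0828 or y ≈ 5.0828.
Neither value makes a denominator zero (y ≠ -6, y ≠ 6), so both are valid.

y = -7.0828 or y = 5.0828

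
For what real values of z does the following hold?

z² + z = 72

z = -9 or z = 8

Bring every term to one side: z² + z - 72 = 0.
Factor: (z + 9)(z - 8) = 0.
So z = -9 or z = 8.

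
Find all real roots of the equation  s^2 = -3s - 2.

s = -2 or s = -1

Bring every term to one side: s^2 + 3s + 2 = 0.
Factor: (s + 1)(s + 2) = 0.
So s = -1 or s = -2.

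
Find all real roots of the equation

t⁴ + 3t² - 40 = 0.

Let u = t². The equation becomes u² + 3u - 40 = 0.
Factor: (u - 5)(u + 8) = 0, so u = 5 or u = -8.
t² = 5 gives t = ±√(5) ≈ ±2.2361.
t² = -8 < 0 has no real solution.

t = -2.2361 or t = 2.2361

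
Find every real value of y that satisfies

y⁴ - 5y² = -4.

y = -2 or y = -1 or y = 1 or y = 2

Let u = y². The equation becomes u² - 5u + 4 = 0.
Factor: (u - 4)(u - 1) = 0, so u = 4 or u = 1.
y² = 4 gives y = ±2.
y² = 1 gives y = ±1.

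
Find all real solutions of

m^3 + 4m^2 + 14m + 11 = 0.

m = -1

Possible rational roots are divisors of 11. Testing m = -1 gives 0, so (m + 1) is a factor.
Divide: m^3 + 4m^2 + 14m + 11 = (m + 1)(m^2 + 3m + 11).
The quadratic m^2 + 3m + 11 has discriminant -35 < 0, so no further real roots.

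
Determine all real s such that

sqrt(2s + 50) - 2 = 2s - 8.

s = 7

Isolate the radical: sqrt(2s + 50) = 2s - 6.
Square both sides: 2s + 50 = (2s - 6)^2.
Expand and rearrange: 4s^2 - 26s - 14 = 0.
Solving gives s = 7 or s = -0.5.
Check each candidate in the original equation:
  s = 7: sqrt(64) = 8, while 2s - 6 = 8 — valid.
  s = -0.5: sqrt(49) = 7, while 2s - 6 = -7 — extraneous.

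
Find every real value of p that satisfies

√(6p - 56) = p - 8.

Square both sides: 6p - 56 = (p - 8)².
Expand and rearrange: p² - 22p + 120 = 0.
Solving gives p = 12 or p = 10.
Check each candidate in the original equation:
  p = 12: √(16) = 4, while p - 8 = 4 — valid.
  p = 10: √(4) = 2, while p - 8 = 2 — valid.

p = 10 or p = 12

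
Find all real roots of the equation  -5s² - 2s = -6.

Rearrange to standard form: -5s² - 2s + 6 = 0.
Discriminant: (-2)² − 4·(-5)·6 = 124.
Quadratic formula: s = (2 ± √124) / (-10).
So s = -√(31)/5 - 1/5 ≈ -1.3136 or s = -1/5 + √(31)/5 ≈ 0.9136.

s = -1.3136 or s = 0.9136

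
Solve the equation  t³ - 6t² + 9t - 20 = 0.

t = 5

Possible rational roots are divisors of -20. Testing t = 5 gives 0, so (t - 5) is a factor.
Divide: t³ - 6t² + 9t - 20 = (t - 5)(t² - t + 4).
The quadratic t² - t + 4 has discriminant -15 < 0, so no further real roots.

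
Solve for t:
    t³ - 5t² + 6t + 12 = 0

Possible rational roots are divisors of 12. Testing t = -1 gives 0, so (t + 1) is a factor.
Divide: t³ - 5t² + 6t + 12 = (t + 1)(t² - 6t + 12).
The quadratic t² - 6t + 12 has discriminant -12 < 0, so no further real roots.

t = -1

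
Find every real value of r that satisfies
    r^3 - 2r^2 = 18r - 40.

r = -4.3166 or r = 2.3166 or r = 4

Rearrange: r^3 - 2r^2 - 18r + 40 = 0.
Possible rational roots are divisors of 40. Testing r = 4 gives 0, so (r - 4) is a factor.
Divide: r^3 - 2r^2 - 18r + 40 = (r - 4)(r^2 + 2r - 10).
Apply the quadratic formula to r^2 + 2r - 10 = 0: r = (-2 +/- sqrt(44))/2, i.e. r ~= 2.3166 or r ~= -4.3166.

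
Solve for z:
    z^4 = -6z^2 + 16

z = -1.4142 or z = 1.4142

Let u = z^2. The equation becomes u^2 + 6u - 16 = 0.
Factor: (u + 8)(u - 2) = 0, so u = -8 or u = 2.
z^2 = -8 < 0 has no real solution.
z^2 = 2 gives z = +/-sqrt(2) ~= +/-1.4142.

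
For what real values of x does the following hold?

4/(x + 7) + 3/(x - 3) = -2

x = -9.2783 or x = 1.7783

Multiply both sides by (x + 7)(x - 3):
4(x - 3) + 3(x + 7) = -2(x + 7)(x - 3).
Expand and collect terms: -2x^2 - 15x + 33 = 0.
By the quadratic formula, x = (15 +/- sqrt(489)) / -4, so x ~= -9.2783 or x ~= 1.7783.
Neither value makes a denominator zero (x != -7, x != 3), so both are valid.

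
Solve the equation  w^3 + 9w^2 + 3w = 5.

Rearrange: w^3 + 9w^2 + 3w - 5 = 0.
Possible rational roots are divisors of -5. Testing w = -1 gives 0, so (w + 1) is a factor.
Divide: w^3 + 9w^2 + 3w - 5 = (w + 1)(w^2 + 8w - 5).
Apply the quadratic formula to w^2 + 8w - 5 = 0: w = (-8 +/- sqrt(84))/2, i.e. w ~= 0.5826 or w ~= -8.5826.

w = -8.5826 or w = -1 or w = 0.5826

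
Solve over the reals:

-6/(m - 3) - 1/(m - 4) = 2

m = -0.386 or m = 3.886

Multiply both sides by (m - 3)(m - 4):
-6(m - 4) - (m - 3) = 2(m - 3)(m - 4).
Expand and collect terms: 2m² - 7m - 3 = 0.
By the quadratic formula, m = (7 ± √73) / 4, so m ≈ 3.886 or m ≈ -0.386.
Neither value makes a denominator zero (m ≠ 3, m ≠ 4), so both are valid.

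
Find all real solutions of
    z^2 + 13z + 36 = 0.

Factor: (z + 4)(z + 9) = 0.
So z = -4 or z = -9.

z = -9 or z = -4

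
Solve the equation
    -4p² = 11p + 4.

Rearrange to standard form: -4p² - 11p - 4 = 0.
Discriminant: (-11)² − 4·(-4)·(-4) = 57.
Quadratic formula: p = (11 ± √57) / (-8).
So p = -11/8 - √(57)/8 ≈ -2.3187 or p = -11/8 + √(57)/8 ≈ -0.4313.

p = -2.3187 or p = -0.4313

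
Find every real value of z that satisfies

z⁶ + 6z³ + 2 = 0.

z = -1.7806 or z = -0.7076

Let u = z³. The equation becomes u² + 6u + 2 = 0.
By the quadratic formula, u = -3 + √(7) or u = -3 - √(7).
z³ = -3 + √(7) gives z = -∛(3 - √(7)) ≈ -0.7076.
z³ = -3 - √(7) gives z = -∛(√(7) + 3) ≈ -1.7806.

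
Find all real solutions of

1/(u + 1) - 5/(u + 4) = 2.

Multiply both sides by (u + 1)(u + 4):
(u + 4) - 5(u + 1) = 2(u + 1)(u + 4).
Expand and collect terms: 2u^2 + 14u + 9 = 0.
By the quadratic formula, u = (-14 +/- sqrt(124)) / 4, so u ~= -0.7161 or u ~= -6.2839.
Neither value makes a denominator zero (u != -1, u != -4), so both are valid.

u = -6.2839 or u = -0.7161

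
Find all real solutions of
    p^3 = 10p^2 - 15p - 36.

p = -1.2426 or p = 4 or p = 7.2426

Rearrange: p^3 - 10p^2 + 15p + 36 = 0.
Possible rational roots are divisors of 36. Testing p = 4 gives 0, so (p - 4) is a factor.
Divide: p^3 - 10p^2 + 15p + 36 = (p - 4)(p^2 - 6p - 9).
Apply the quadratic formula to p^2 - 6p - 9 = 0: p = (6 +/- sqrt(72))/2, i.e. p ~= 7.2426 or p ~= -1.2426.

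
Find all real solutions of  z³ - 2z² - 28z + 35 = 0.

z = -5 or z = 1.2087 or z = 5.7913

Possible rational roots are divisors of 35. Testing z = -5 gives 0, so (z + 5) is a factor.
Divide: z³ - 2z² - 28z + 35 = (z + 5)(z² - 7z + 7).
Apply the quadratic formula to z² - 7z + 7 = 0: z = (7 ± √21)/2, i.e. z ≈ 5.7913 or z ≈ 1.2087.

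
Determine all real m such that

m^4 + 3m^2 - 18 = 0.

Let u = m^2. The equation becomes u^2 + 3u - 18 = 0.
Factor: (u - 3)(u + 6) = 0, so u = 3 or u = -6.
m^2 = 3 gives m = +/-sqrt(3) ~= +/-1.7321.
m^2 = -6 < 0 has no real solution.

m = -1.7321 or m = 1.7321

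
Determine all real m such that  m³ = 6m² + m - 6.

m = -1 or m = 1 or m = 6

Rearrange: m³ - 6m² - m + 6 = 0.
Possible rational roots are divisors of 6. Testing m = -1 gives 0, so (m + 1) is a factor.
Divide: m³ - 6m² - m + 6 = (m + 1)(m² - 7m + 6).
Factor the quadratic: m = 6 or m = 1.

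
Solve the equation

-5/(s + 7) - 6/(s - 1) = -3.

s = -5.7158 or s = 3.3824

Multiply both sides by (s + 7)(s - 1):
-5(s - 1) - 6(s + 7) = -3(s + 7)(s - 1).
Expand and collect terms: -3s^2 - 7s + 58 = 0.
By the quadratic formula, s = (7 +/- sqrt(745)) / -6, so s ~= -5.7158 or s ~= 3.3824.
Neither value makes a denominator zero (s != -7, s != 1), so both are valid.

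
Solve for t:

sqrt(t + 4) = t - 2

Square both sides: t + 4 = (t - 2)^2.
Expand and rearrange: t^2 - 5t = 0.
Solving gives t = 5 or t = 0.
Check each candidate in the original equation:
  t = 5: sqrt(9) = 3, while t - 2 = 3 — valid.
  t = 0: sqrt(4) = 2, while t - 2 = -2 — extraneous.

t = 5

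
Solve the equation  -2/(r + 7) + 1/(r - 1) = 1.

Multiply both sides by (r + 7)(r - 1):
-2(r - 1) + (r + 7) = (r + 7)(r - 1).
Expand and collect terms: r^2 + 7r - 16 = 0.
By the quadratic formula, r = (-7 +/- sqrt(113)) / 2, so r ~= 1.8151 or r ~= -8.8151.
Neither value makes a denominator zero (r != -7, r != 1), so both are valid.

r = -8.8151 or r = 1.8151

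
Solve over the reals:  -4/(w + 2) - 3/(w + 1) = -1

w = -1.4641 or w = 5.4641

Multiply both sides by (w + 2)(w + 1):
-4(w + 1) - 3(w + 2) = -(w + 2)(w + 1).
Expand and collect terms: -w^2 + 4w + 8 = 0.
By the quadratic formula, w = (-4 +/- sqrt(48)) / -2, so w ~= -1.4641 or w ~= 5.4641.
Neither value makes a denominator zero (w != -2, w != -1), so both are valid.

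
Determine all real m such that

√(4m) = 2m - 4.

Square both sides: 4m = (2m - 4)².
Expand and rearrange: 4m² - 20m + 16 = 0.
Solving gives m = 4 or m = 1.
Check each candidate in the original equation:
  m = 4: √(16) = 4, while 2m - 4 = 4 — valid.
  m = 1: √(4) = 2, while 2m - 4 = -2 — extraneous.

m = 4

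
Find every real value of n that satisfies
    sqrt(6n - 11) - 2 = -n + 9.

Isolate the radical: sqrt(6n - 11) = -n + 11.
Square both sides: 6n - 11 = (-n + 11)^2.
Expand and rearrange: n^2 - 28n + 132 = 0.
Solving gives n = 22 or n = 6.
Check each candidate in the original equation:
  n = 22: sqrt(121) = 11, while -n + 11 = -11 — extraneous.
  n = 6: sqrt(25) = 5, while -n + 11 = 5 — valid.

n = 6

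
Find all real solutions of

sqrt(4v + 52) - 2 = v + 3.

v = 3

Isolate the radical: sqrt(4v + 52) = v + 5.
Square both sides: 4v + 52 = (v + 5)^2.
Expand and rearrange: v^2 + 6v - 27 = 0.
Solving gives v = 3 or v = -9.
Check each candidate in the original equation:
  v = 3: sqrt(64) = 8, while v + 5 = 8 — valid.
  v = -9: sqrt(16) = 4, while v + 5 = -4 — extraneous.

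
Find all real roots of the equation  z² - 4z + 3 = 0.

z = 1 or z = 3

Factor: (z - 1)(z - 3) = 0.
So z = 1 or z = 3.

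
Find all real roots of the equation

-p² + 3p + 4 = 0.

Factor: -1(p + 1)(p - 4) = 0.
So p = -1 or p = 4.

p = -1 or p = 4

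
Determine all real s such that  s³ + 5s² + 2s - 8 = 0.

s = -4 or s = -2 or s = 1

Possible rational roots are divisors of -8. Testing s = 1 gives 0, so (s - 1) is a factor.
Divide: s³ + 5s² + 2s - 8 = (s - 1)(s² + 6s + 8).
Factor the quadratic: s = -2 or s = -4.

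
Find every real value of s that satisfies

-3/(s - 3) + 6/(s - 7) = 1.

Multiply both sides by (s - 3)(s - 7):
-3(s - 7) + 6(s - 3) = (s - 3)(s - 7).
Expand and collect terms: s^2 - 13s + 18 = 0.
By the quadratic formula, s = (13 +/- sqrt(97)) / 2, so s ~= 11.4244 or s ~= 1.5756.
Neither value makes a denominator zero (s != 3, s != 7), so both are valid.

s = 1.5756 or s = 11.4244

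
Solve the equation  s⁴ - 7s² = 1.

Let u = s². The equation becomes u² - 7u - 1 = 0.
By the quadratic formula, u = 7/2 + √(53)/2 or u = 7/2 - √(53)/2.
s² = 7/2 + √(53)/2 gives s = ±√(7/2 + √(53)/2) ≈ ±2.6721.
s² = 7/2 - √(53)/2 < 0 has no real solution.

s = -2.6721 or s = 2.6721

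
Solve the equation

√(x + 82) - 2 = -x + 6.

x = -1

Isolate the radical: √(x + 82) = -x + 8.
Square both sides: x + 82 = (-x + 8)².
Expand and rearrange: x² - 17x - 18 = 0.
Solving gives x = 18 or x = -1.
Check each candidate in the original equation:
  x = 18: √(100) = 10, while -x + 8 = -10 — extraneous.
  x = -1: √(81) = 9, while -x + 8 = 9 — valid.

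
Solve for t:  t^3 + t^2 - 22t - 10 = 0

t = -5 or t = -0.4495 or t = 4.4495

Possible rational roots are divisors of -10. Testing t = -5 gives 0, so (t + 5) is a factor.
Divide: t^3 + t^2 - 22t - 10 = (t + 5)(t^2 - 4t - 2).
Apply the quadratic formula to t^2 - 4t - 2 = 0: t = (4 +/- sqrt(24))/2, i.e. t ~= 4.4495 or t ~= -0.4495.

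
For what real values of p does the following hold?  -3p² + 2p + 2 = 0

p = -0.5486 or p = 1.2153

Discriminant: (2)² − 4·(-3)·2 = 28.
Quadratic formula: p = (-2 ± √28) / (-6).
So p = 1/3 - √(7)/3 ≈ -0.5486 or p = 1/3 + √(7)/3 ≈ 1.2153.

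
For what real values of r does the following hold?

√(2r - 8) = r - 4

Square both sides: 2r - 8 = (r - 4)².
Expand and rearrange: r² - 10r + 24 = 0.
Solving gives r = 6 or r = 4.
Check each candidate in the original equation:
  r = 6: √(4) = 2, while r - 4 = 2 — valid.
  r = 4: √(0) = 0, while r - 4 = 0 — valid.

r = 4 or r = 6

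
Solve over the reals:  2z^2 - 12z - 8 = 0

z = -0.6056 or z = 6.6056

Discriminant: (-12)^2 - 4*2*(-8) = 208.
Quadratic formula: z = (12 +/- sqrt(208)) / 4.
So z = 3 + sqrt(13) ~= 6.6056 or z = 3 - sqrt(13) ~= -0.6056.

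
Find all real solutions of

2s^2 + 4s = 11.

Rearrange to standard form: 2s^2 + 4s - 11 = 0.
Discriminant: (4)^2 - 4*2*(-11) = 104.
Quadratic formula: s = (-4 +/- sqrt(104)) / 4.
So s = -1 + sqrt(26)/2 ~= 1.5495 or s = -sqrt(26)/2 - 1 ~= -3.5495.

s = -3.5495 or s = 1.5495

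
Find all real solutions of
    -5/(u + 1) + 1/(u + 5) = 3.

u = -4.3333 or u = -3

Multiply both sides by (u + 1)(u + 5):
-5(u + 5) + (u + 1) = 3(u + 1)(u + 5).
Expand and collect terms: 3u² + 22u + 39 = 0.
Factor or apply the quadratic formula: u = -3 or u = -4.3333.
Neither value makes a denominator zero (u ≠ -1, u ≠ -5), so both are valid.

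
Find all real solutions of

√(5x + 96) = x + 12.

x = -3

Square both sides: 5x + 96 = (x + 12)².
Expand and rearrange: x² + 19x + 48 = 0.
Solving gives x = -3 or x = -16.
Check each candidate in the original equation:
  x = -3: √(81) = 9, while x + 12 = 9 — valid.
  x = -16: √(16) = 4, while x + 12 = -4 — extraneous.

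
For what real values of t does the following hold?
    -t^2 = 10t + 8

t = -9.1231 or t = -0.8769

Rearrange to standard form: -t^2 - 10t - 8 = 0.
Discriminant: (-10)^2 - 4*(-1)*(-8) = 68.
Quadratic formula: t = (10 +/- sqrt(68)) / (-2).
So t = -5 - sqrt(17) ~= -9.1231 or t = -5 + sqrt(17) ~= -0.8769.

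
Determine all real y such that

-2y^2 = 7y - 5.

Rearrange to standard form: -2y^2 - 7y + 5 = 0.
Discriminant: (-7)^2 - 4*(-2)*5 = 89.
Quadratic formula: y = (7 +/- sqrt(89)) / (-4).
So y = -sqrt(89)/4 - 7/4 ~= -4.1085 or y = -7/4 + sqrt(89)/4 ~= 0.6085.

y = -4.1085 or y = 0.6085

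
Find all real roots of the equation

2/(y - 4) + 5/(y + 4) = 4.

Multiply both sides by (y - 4)(y + 4):
2(y + 4) + 5(y - 4) = 4(y - 4)(y + 4).
Expand and collect terms: 4y^2 - 7y - 52 = 0.
By the quadratic formula, y = (7 +/- sqrt(881)) / 8, so y ~= 4.5852 or y ~= -2.8352.
Neither value makes a denominator zero (y != 4, y != -4), so both are valid.

y = -2.8352 or y = 4.5852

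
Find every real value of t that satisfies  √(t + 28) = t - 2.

t = 8

Square both sides: t + 28 = (t - 2)².
Expand and rearrange: t² - 5t - 24 = 0.
Solving gives t = 8 or t = -3.
Check each candidate in the original equation:
  t = 8: √(36) = 6, while t - 2 = 6 — valid.
  t = -3: √(25) = 5, while t - 2 = -5 — extraneous.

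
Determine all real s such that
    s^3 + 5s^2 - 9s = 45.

Rearrange: s^3 + 5s^2 - 9s - 45 = 0.
Possible rational roots are divisors of -45. Testing s = -5 gives 0, so (s + 5) is a factor.
Divide: s^3 + 5s^2 - 9s - 45 = (s + 5)(s^2 - 9).
Factor the quadratic: s = 3 or s = -3.

s = -5 or s = -3 or s = 3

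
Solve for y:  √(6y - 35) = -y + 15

Square both sides: 6y - 35 = (-y + 15)².
Expand and rearrange: y² - 36y + 260 = 0.
Solving gives y = 26 or y = 10.
Check each candidate in the original equation:
  y = 26: √(121) = 11, while -y + 15 = -11 — extraneous.
  y = 10: √(25) = 5, while -y + 15 = 5 — valid.

y = 10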